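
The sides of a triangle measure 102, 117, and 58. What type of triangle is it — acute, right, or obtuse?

Compare the square of the longest side to the sum of squares of the other two: 58² + 102² = 13768 > 13689 = 117².

acute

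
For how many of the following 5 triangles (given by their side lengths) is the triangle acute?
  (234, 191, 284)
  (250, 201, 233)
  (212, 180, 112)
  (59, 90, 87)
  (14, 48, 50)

(234,191,284): 191²+234² = 91237 > 80656 = 284² → acute
(250,201,233): 201²+233² = 94690 > 62500 = 250² → acute
(212,180,112): 112²+180² = 44944 = 212² → right
(59,90,87): 59²+87² = 11050 > 8100 = 90² → acute
(14,48,50): 14²+48² = 2500 = 50² → right
3 of the 5 are acute.

3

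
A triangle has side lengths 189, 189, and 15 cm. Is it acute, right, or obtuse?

acute

Compare the square of the longest side to the sum of squares of the other two: 15² + 189² = 35946 > 35721 = 189².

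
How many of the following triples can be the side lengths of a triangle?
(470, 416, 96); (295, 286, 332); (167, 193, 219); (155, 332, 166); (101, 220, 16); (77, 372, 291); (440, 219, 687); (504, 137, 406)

4

(96,416,470): 96+416 > 470 → valid
(286,295,332): 286+295 > 332 → valid
(167,193,219): 167+193 > 219 → valid
(155,166,332): 155+166 ≤ 332 → not valid
(16,101,220): 16+101 ≤ 220 → not valid
(77,291,372): 77+291 ≤ 372 → not valid
(219,440,687): 219+440 ≤ 687 → not valid
(137,406,504): 137+406 > 504 → valid
4 of the 8 triples form a triangle.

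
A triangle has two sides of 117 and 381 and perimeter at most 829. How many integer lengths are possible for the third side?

67

Triangle inequality: 264 < x < 498. Perimeter ≤ 829 gives x ≤ 829 − 117 − 381 = 331.
So 264 < x ≤ 331; integers 265 through 331: 67 values.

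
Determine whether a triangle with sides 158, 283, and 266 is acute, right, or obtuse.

acute

Compare the square of the longest side to the sum of squares of the other two: 158² + 266² = 95720 > 80089 = 283².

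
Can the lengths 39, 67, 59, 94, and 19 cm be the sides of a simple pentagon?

Yes

A pentagon exists iff every side is shorter than the sum of the others — equivalently, the longest side is less than the sum of the rest.
Longest side 94 < 184 (sum of the remaining 4), so yes.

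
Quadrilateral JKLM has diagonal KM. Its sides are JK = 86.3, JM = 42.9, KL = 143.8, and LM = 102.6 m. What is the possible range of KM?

43.4 < KM < 129.2

From triangle JKM: |86.3 − 42.9| < KM < 86.3 + 42.9, i.e. 43.4 < KM < 129.2.
From triangle LKM: 41.2 < KM < 246.4.
Both must hold, so KM lies in the intersection.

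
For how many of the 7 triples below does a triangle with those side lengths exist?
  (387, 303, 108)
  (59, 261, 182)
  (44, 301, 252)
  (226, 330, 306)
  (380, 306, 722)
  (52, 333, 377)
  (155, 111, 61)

4

(108,303,387): 108+303 > 387 → valid
(59,182,261): 59+182 ≤ 261 → not valid
(44,252,301): 44+252 ≤ 301 → not valid
(226,306,330): 226+306 > 330 → valid
(306,380,722): 306+380 ≤ 722 → not valid
(52,333,377): 52+333 > 377 → valid
(61,111,155): 61+111 > 155 → valid
4 of the 7 triples form a triangle.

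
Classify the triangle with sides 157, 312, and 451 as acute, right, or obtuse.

Compare the square of the longest side to the sum of squares of the other two: 157² + 312² = 121993 < 203401 = 451².

obtuse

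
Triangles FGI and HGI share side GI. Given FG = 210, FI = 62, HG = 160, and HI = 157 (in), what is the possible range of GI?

From triangle FGI: |210 − 62| < GI < 210 + 62, i.e. 148 < GI < 272.
From triangle HGI: 3 < GI < 317.
Both must hold, so GI lies in the intersection.

148 < GI < 272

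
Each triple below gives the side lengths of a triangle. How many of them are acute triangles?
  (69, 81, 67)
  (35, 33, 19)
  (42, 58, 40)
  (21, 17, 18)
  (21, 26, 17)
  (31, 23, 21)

(69,81,67): 67²+69² = 9250 > 6561 = 81² → acute
(35,33,19): 19²+33² = 1450 > 1225 = 35² → acute
(42,58,40): 40²+42² = 3364 = 58² → right
(21,17,18): 17²+18² = 613 > 441 = 21² → acute
(21,26,17): 17²+21² = 730 > 676 = 26² → acute
(31,23,21): 21²+23² = 970 > 961 = 31² → acute
5 of the 6 are acute.

5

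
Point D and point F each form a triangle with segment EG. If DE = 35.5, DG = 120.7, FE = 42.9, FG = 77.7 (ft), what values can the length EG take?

From triangle DEG: |35.5 − 120.7| < EG < 35.5 + 120.7, i.e. 85.2 < EG < 156.2.
From triangle FEG: 34.8 < EG < 120.6.
Both must hold, so EG lies in the intersection.

85.2 < EG < 120.6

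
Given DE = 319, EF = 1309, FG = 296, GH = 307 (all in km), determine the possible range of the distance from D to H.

The maximum is all hops collinear in one direction: 319 + 1309 + 296 + 307 = 2231.
The longest hop is 1309; the others sum to 922. Folding the others back against it leaves at least 1309 − 922 = 387.

387 ≤ DH ≤ 2231 km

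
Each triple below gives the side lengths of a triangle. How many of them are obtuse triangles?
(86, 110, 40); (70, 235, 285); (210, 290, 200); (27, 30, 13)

3

(86,110,40): 40²+86² = 8996 < 12100 = 110² → obtuse
(70,235,285): 70²+235² = 60125 < 81225 = 285² → obtuse
(210,290,200): 200²+210² = 84100 = 290² → right
(27,30,13): 13²+27² = 898 < 900 = 30² → obtuse
3 of the 4 are obtuse.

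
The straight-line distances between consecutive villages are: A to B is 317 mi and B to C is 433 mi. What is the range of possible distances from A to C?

116 ≤ AC ≤ 750 mi

By the triangle inequality, |317 − 433| ≤ AC ≤ 317 + 433.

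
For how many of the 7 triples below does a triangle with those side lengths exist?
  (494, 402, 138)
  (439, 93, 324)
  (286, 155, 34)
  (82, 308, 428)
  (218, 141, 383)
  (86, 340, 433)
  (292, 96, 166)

(138,402,494): 138+402 > 494 → valid
(93,324,439): 93+324 ≤ 439 → not valid
(34,155,286): 34+155 ≤ 286 → not valid
(82,308,428): 82+308 ≤ 428 → not valid
(141,218,383): 141+218 ≤ 383 → not valid
(86,340,433): 86+340 ≤ 433 → not valid
(96,166,292): 96+166 ≤ 292 → not valid
1 of the 7 triples forms a triangle.

1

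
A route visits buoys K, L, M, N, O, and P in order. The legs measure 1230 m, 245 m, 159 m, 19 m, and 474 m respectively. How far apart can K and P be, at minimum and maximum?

333 ≤ KP ≤ 2127 m

The maximum is all hops collinear in one direction: 1230 + 245 + 159 + 19 + 474 = 2127.
The longest hop is 1230; the others sum to 897. Folding the others back against it leaves at least 1230 − 897 = 333.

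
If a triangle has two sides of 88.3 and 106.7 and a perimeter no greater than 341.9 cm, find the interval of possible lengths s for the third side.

18.4 < s ≤ 146.9

Triangle inequality alone gives 18.4 < s < 195.0.
The perimeter condition gives s ≤ 341.9 − 88.3 − 106.7 = 146.9.
Intersecting the two: 18.4 < s ≤ 146.9.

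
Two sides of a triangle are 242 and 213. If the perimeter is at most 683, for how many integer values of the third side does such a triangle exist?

199

Triangle inequality: 29 < x < 455. Perimeter ≤ 683 gives x ≤ 683 − 242 − 213 = 228.
So 29 < x ≤ 228; integers 30 through 228: 199 values.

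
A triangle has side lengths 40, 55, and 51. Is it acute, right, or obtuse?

Compare the square of the longest side to the sum of squares of the other two: 40² + 51² = 4201 > 3025 = 55².

acute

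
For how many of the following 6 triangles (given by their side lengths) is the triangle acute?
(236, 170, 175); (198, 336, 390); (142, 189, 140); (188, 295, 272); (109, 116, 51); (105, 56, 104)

(236,170,175): 170²+175² = 59525 > 55696 = 236² → acute
(198,336,390): 198²+336² = 152100 = 390² → right
(142,189,140): 140²+142² = 39764 > 35721 = 189² → acute
(188,295,272): 188²+272² = 109328 > 87025 = 295² → acute
(109,116,51): 51²+109² = 14482 > 13456 = 116² → acute
(105,56,104): 56²+104² = 13952 > 11025 = 105² → acute
5 of the 6 are acute.

5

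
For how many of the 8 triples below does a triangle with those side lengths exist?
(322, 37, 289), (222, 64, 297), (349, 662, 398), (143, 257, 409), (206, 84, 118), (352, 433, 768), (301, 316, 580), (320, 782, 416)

(37,289,322): 37+289 > 322 → valid
(64,222,297): 64+222 ≤ 297 → not valid
(349,398,662): 349+398 > 662 → valid
(143,257,409): 143+257 ≤ 409 → not valid
(84,118,206): 84+118 ≤ 206 → not valid
(352,433,768): 352+433 > 768 → valid
(301,316,580): 301+316 > 580 → valid
(320,416,782): 320+416 ≤ 782 → not valid
4 of the 8 triples form a triangle.

4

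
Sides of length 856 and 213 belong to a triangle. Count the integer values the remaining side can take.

425

The third side lies in the open interval (643, 1069).
Integers from 644 to 1068 inclusive: 1068 − 644 + 1 = 425.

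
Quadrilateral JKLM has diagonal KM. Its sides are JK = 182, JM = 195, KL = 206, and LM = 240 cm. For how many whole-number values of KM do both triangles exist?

From triangle JKM: 13 < KM < 377.
From triangle LKM: 34 < KM < 446.
Intersection: 34 < KM < 377, so integers 35 through 376: 342 values.

342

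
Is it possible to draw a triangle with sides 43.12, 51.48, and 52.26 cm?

The longest side is 52.26, and the other two sum to 94.60.
Since 94.60 > 52.26, the triangle inequality holds.

Yes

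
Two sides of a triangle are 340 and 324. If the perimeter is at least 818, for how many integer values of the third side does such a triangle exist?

510

Triangle inequality: 16 < x < 664. Perimeter ≥ 818 gives x ≥ 818 − 340 − 324 = 154.
So 154 ≤ x < 664; integers 154 through 663: 510 values.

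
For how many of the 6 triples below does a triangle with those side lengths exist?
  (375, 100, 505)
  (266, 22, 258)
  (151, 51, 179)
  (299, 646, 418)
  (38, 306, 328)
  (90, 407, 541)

4

(100,375,505): 100+375 ≤ 505 → not valid
(22,258,266): 22+258 > 266 → valid
(51,151,179): 51+151 > 179 → valid
(299,418,646): 299+418 > 646 → valid
(38,306,328): 38+306 > 328 → valid
(90,407,541): 90+407 ≤ 541 → not valid
4 of the 6 triples form a triangle.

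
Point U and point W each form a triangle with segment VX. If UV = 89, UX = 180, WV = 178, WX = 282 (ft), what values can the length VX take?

104 < VX < 269

From triangle UVX: |89 − 180| < VX < 89 + 180, i.e. 91 < VX < 269.
From triangle WVX: 104 < VX < 460.
Both must hold, so VX lies in the intersection.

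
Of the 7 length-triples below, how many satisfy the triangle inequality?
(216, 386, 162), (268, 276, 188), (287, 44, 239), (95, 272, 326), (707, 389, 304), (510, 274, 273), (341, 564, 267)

(162,216,386): 162+216 ≤ 386 → not valid
(188,268,276): 188+268 > 276 → valid
(44,239,287): 44+239 ≤ 287 → not valid
(95,272,326): 95+272 > 326 → valid
(304,389,707): 304+389 ≤ 707 → not valid
(273,274,510): 273+274 > 510 → valid
(267,341,564): 267+341 > 564 → valid
4 of the 7 triples form a triangle.

4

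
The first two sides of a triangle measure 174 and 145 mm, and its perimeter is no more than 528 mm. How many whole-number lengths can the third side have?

180

Triangle inequality: 29 < x < 319. Perimeter ≤ 528 gives x ≤ 528 − 174 − 145 = 209.
So 29 < x ≤ 209; integers 30 through 209: 180 values.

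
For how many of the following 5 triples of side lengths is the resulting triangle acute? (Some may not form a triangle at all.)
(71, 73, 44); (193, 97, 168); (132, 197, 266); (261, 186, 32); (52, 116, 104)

3

(71,73,44): 44²+71² = 6977 > 5329 = 73² → acute
(193,97,168): 97²+168² = 37633 > 37249 = 193² → acute
(132,197,266): 132²+197² = 56233 < 70756 = 266² → obtuse
(261,186,32): 32+186 ≤ 261, not a triangle
(52,116,104): 52²+104² = 13520 > 13456 = 116² → acute
3 of the 5 are acute.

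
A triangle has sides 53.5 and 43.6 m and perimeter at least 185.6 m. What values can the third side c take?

Triangle inequality alone gives 9.9 < c < 97.1.
The perimeter condition gives c ≥ 185.6 − 53.5 − 43.6 = 88.5.
Intersecting the two: 88.5 ≤ c < 97.1.

88.5 ≤ c < 97.1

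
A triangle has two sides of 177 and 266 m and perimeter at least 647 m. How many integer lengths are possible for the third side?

Triangle inequality: 89 < x < 443. Perimeter ≥ 647 gives x ≥ 647 − 177 − 266 = 204.
So 204 ≤ x < 443; integers 204 through 442: 239 values.

239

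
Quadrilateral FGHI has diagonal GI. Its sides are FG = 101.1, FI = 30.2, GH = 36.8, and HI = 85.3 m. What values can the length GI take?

From triangle FGI: |101.1 − 30.2| < GI < 101.1 + 30.2, i.e. 70.9 < GI < 131.3.
From triangle HGI: 48.5 < GI < 122.1.
Both must hold, so GI lies in the intersection.

70.9 < GI < 122.1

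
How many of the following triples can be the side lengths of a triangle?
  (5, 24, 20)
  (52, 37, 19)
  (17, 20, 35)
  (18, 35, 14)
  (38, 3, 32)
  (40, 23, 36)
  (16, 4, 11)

(5,20,24): 5+20 > 24 → valid
(19,37,52): 19+37 > 52 → valid
(17,20,35): 17+20 > 35 → valid
(14,18,35): 14+18 ≤ 35 → not valid
(3,32,38): 3+32 ≤ 38 → not valid
(23,36,40): 23+36 > 40 → valid
(4,11,16): 4+11 ≤ 16 → not valid
4 of the 7 triples form a triangle.

4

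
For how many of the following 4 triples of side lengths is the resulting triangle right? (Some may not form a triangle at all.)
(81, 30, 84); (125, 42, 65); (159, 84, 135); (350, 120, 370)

2

(81,30,84): 30²+81² = 7461 > 7056 = 84² → acute
(125,42,65): 42+65 ≤ 125, not a triangle
(159,84,135): 84²+135² = 25281 = 159² → right
(350,120,370): 120²+350² = 136900 = 370² → right
2 of the 4 are right.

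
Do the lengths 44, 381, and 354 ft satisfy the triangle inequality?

Yes

The longest side is 381, and the other two sum to 398.
Since 398 > 381, the triangle inequality holds.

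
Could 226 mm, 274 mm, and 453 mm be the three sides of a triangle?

The longest side is 453, and the other two sum to 500.
Since 500 > 453, the triangle inequality holds.

Yes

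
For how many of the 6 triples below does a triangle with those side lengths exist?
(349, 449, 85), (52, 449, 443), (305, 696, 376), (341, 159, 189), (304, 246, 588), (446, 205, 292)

(85,349,449): 85+349 ≤ 449 → not valid
(52,443,449): 52+443 > 449 → valid
(305,376,696): 305+376 ≤ 696 → not valid
(159,189,341): 159+189 > 341 → valid
(246,304,588): 246+304 ≤ 588 → not valid
(205,292,446): 205+292 > 446 → valid
3 of the 6 triples form a triangle.

3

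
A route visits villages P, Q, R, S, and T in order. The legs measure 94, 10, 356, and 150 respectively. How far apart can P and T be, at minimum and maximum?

102 ≤ PT ≤ 610

The maximum is all hops collinear in one direction: 94 + 10 + 356 + 150 = 610.
The longest hop is 356; the others sum to 254. Folding the others back against it leaves at least 356 − 254 = 102.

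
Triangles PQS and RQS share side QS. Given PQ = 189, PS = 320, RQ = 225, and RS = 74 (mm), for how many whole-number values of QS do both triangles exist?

From triangle PQS: 131 < QS < 509.
From triangle RQS: 151 < QS < 299.
Intersection: 151 < QS < 299, so integers 152 through 298: 147 values.

147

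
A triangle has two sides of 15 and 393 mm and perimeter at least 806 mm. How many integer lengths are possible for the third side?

10

Triangle inequality: 378 < x < 408. Perimeter ≥ 806 gives x ≥ 806 − 15 − 393 = 398.
So 398 ≤ x < 408; integers 398 through 407: 10 values.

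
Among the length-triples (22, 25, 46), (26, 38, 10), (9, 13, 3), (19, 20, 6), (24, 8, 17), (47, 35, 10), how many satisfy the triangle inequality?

(22,25,46): 22+25 > 46 → valid
(10,26,38): 10+26 ≤ 38 → not valid
(3,9,13): 3+9 ≤ 13 → not valid
(6,19,20): 6+19 > 20 → valid
(8,17,24): 8+17 > 24 → valid
(10,35,47): 10+35 ≤ 47 → not valid
3 of the 6 triples form a triangle.

3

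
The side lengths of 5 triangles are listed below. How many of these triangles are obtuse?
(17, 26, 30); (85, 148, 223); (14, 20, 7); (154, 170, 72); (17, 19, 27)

(17,26,30): 17²+26² = 965 > 900 = 30² → acute
(85,148,223): 85²+148² = 29129 < 49729 = 223² → obtuse
(14,20,7): 7²+14² = 245 < 400 = 20² → obtuse
(154,170,72): 72²+154² = 28900 = 170² → right
(17,19,27): 17²+19² = 650 < 729 = 27² → obtuse
3 of the 5 are obtuse.

3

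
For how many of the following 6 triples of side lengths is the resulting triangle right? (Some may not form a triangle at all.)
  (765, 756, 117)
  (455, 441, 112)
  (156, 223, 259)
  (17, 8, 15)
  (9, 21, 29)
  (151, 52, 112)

3

(765,756,117): 117²+756² = 585225 = 765² → right
(455,441,112): 112²+441² = 207025 = 455² → right
(156,223,259): 156²+223² = 74065 > 67081 = 259² → acute
(17,8,15): 8²+15² = 289 = 17² → right
(9,21,29): 9²+21² = 522 < 841 = 29² → obtuse
(151,52,112): 52²+112² = 15248 < 22801 = 151² → obtuse
3 of the 6 are right.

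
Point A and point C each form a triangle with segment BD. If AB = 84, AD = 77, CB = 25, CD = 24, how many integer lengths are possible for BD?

From triangle ABD: 7 < BD < 161.
From triangle CBD: 1 < BD < 49.
Intersection: 7 < BD < 49, so integers 8 through 48: 41 values.

41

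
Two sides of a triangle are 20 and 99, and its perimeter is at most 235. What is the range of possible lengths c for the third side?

Triangle inequality alone gives 79 < c < 119.
The perimeter condition gives c ≤ 235 − 20 − 99 = 116.
Intersecting the two: 79 < c ≤ 116.

79 < c ≤ 116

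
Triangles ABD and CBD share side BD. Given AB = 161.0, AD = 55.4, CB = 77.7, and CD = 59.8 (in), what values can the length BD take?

105.6 < BD < 137.5

From triangle ABD: |161.0 − 55.4| < BD < 161.0 + 55.4, i.e. 105.6 < BD < 216.4.
From triangle CBD: 17.9 < BD < 137.5.
Both must hold, so BD lies in the intersection.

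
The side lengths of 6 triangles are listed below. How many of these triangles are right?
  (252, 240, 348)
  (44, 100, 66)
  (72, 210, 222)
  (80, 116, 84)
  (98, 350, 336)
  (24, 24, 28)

(252,240,348): 240²+252² = 121104 = 348² → right
(44,100,66): 44²+66² = 6292 < 10000 = 100² → obtuse
(72,210,222): 72²+210² = 49284 = 222² → right
(80,116,84): 80²+84² = 13456 = 116² → right
(98,350,336): 98²+336² = 122500 = 350² → right
(24,24,28): 24²+24² = 1152 > 784 = 28² → acute
4 of the 6 are right.

4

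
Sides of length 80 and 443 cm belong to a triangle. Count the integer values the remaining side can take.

The third side lies in the open interval (363, 523).
Integers from 364 to 522 inclusive: 522 − 364 + 1 = 159.

159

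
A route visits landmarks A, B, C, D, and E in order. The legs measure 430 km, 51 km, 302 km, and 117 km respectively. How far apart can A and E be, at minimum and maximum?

0 ≤ AE ≤ 900 km

The maximum is all hops collinear in one direction: 430 + 51 + 302 + 117 = 900.
The longest hop is 430; the others sum to 470. Since 430 ≤ 470, the path can fold back on itself completely, so the minimum distance is 0.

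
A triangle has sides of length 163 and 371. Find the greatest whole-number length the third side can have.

The third side must be strictly less than 163 + 371 = 534.
The largest integer below 534 is 533.

533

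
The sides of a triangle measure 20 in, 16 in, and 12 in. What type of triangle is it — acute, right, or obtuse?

right

Compare the square of the longest side to the sum of squares of the other two: 12² + 16² = 400 = 20².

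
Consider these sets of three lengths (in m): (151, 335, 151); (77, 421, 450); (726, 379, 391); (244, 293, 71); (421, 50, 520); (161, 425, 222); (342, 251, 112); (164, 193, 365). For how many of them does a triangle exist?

(151,151,335): 151+151 ≤ 335 → not valid
(77,421,450): 77+421 > 450 → valid
(379,391,726): 379+391 > 726 → valid
(71,244,293): 71+244 > 293 → valid
(50,421,520): 50+421 ≤ 520 → not valid
(161,222,425): 161+222 ≤ 425 → not valid
(112,251,342): 112+251 > 342 → valid
(164,193,365): 164+193 ≤ 365 → not valid
4 of the 8 triples form a triangle.

4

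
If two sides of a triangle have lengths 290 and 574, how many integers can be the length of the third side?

579

The third side lies in the open interval (284, 864).
Integers from 285 to 863 inclusive: 863 − 285 + 1 = 579.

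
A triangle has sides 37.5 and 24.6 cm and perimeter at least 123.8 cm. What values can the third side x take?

61.7 ≤ x < 62.1

Triangle inequality alone gives 12.9 < x < 62.1.
The perimeter condition gives x ≥ 123.8 − 37.5 − 24.6 = 61.7.
Intersecting the two: 61.7 ≤ x < 62.1.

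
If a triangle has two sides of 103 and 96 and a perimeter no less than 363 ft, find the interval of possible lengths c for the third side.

Triangle inequality alone gives 7 < c < 199.
The perimeter condition gives c ≥ 363 − 103 − 96 = 164.
Intersecting the two: 164 ≤ c < 199.

164 ≤ c < 199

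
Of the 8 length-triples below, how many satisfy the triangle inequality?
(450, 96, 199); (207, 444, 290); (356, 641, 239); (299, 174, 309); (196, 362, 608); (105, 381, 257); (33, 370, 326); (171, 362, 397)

(96,199,450): 96+199 ≤ 450 → not valid
(207,290,444): 207+290 > 444 → valid
(239,356,641): 239+356 ≤ 641 → not valid
(174,299,309): 174+299 > 309 → valid
(196,362,608): 196+362 ≤ 608 → not valid
(105,257,381): 105+257 ≤ 381 → not valid
(33,326,370): 33+326 ≤ 370 → not valid
(171,362,397): 171+362 > 397 → valid
3 of the 8 triples form a triangle.

3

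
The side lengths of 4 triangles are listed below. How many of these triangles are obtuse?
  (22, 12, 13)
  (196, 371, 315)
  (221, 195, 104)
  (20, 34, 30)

(22,12,13): 12²+13² = 313 < 484 = 22² → obtuse
(196,371,315): 196²+315² = 137641 = 371² → right
(221,195,104): 104²+195² = 48841 = 221² → right
(20,34,30): 20²+30² = 1300 > 1156 = 34² → acute
1 of the 4 is obtuse.

1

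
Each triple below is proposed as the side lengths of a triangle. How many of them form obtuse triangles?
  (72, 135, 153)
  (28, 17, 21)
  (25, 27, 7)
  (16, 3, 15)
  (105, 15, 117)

(72,135,153): 72²+135² = 23409 = 153² → right
(28,17,21): 17²+21² = 730 < 784 = 28² → obtuse
(25,27,7): 7²+25² = 674 < 729 = 27² → obtuse
(16,3,15): 3²+15² = 234 < 256 = 16² → obtuse
(105,15,117): 15²+105² = 11250 < 13689 = 117² → obtuse
4 of the 5 are obtuse.

4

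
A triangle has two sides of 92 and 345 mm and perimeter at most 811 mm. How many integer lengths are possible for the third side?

Triangle inequality: 253 < x < 437. Perimeter ≤ 811 gives x ≤ 811 − 92 − 345 = 374.
So 253 < x ≤ 374; integers 254 through 374: 121 values.

121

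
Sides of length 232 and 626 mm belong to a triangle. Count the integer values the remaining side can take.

463

The third side lies in the open interval (394, 858).
Integers from 395 to 857 inclusive: 857 − 395 + 1 = 463.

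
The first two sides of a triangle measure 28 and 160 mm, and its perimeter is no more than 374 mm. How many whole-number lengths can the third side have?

Triangle inequality: 132 < x < 188. Perimeter ≤ 374 gives x ≤ 374 − 28 − 160 = 186.
So 132 < x ≤ 186; integers 133 through 186: 54 values.

54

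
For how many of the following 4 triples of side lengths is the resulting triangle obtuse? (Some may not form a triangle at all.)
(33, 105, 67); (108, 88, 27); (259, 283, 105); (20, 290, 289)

3

(33,105,67): 33+67 ≤ 105, not a triangle
(108,88,27): 27²+88² = 8473 < 11664 = 108² → obtuse
(259,283,105): 105²+259² = 78106 < 80089 = 283² → obtuse
(20,290,289): 20²+289² = 83921 < 84100 = 290² → obtuse
3 of the 4 are obtuse.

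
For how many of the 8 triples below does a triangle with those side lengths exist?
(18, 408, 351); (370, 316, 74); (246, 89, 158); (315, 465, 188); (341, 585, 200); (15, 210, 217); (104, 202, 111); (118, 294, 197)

(18,351,408): 18+351 ≤ 408 → not valid
(74,316,370): 74+316 > 370 → valid
(89,158,246): 89+158 > 246 → valid
(188,315,465): 188+315 > 465 → valid
(200,341,585): 200+341 ≤ 585 → not valid
(15,210,217): 15+210 > 217 → valid
(104,111,202): 104+111 > 202 → valid
(118,197,294): 118+197 > 294 → valid
6 of the 8 triples form a triangle.

6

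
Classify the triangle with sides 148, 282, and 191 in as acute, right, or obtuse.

Compare the square of the longest side to the sum of squares of the other two: 148² + 191² = 58385 < 79524 = 282².

obtuse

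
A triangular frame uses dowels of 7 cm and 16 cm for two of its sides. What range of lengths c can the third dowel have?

By the triangle inequality, c must be less than 7 + 16 = 23 and greater than |7 − 16| = 9.

9 < c < 23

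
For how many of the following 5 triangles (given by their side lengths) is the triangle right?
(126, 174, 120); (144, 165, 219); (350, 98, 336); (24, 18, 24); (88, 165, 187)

(126,174,120): 120²+126² = 30276 = 174² → right
(144,165,219): 144²+165² = 47961 = 219² → right
(350,98,336): 98²+336² = 122500 = 350² → right
(24,18,24): 18²+24² = 900 > 576 = 24² → acute
(88,165,187): 88²+165² = 34969 = 187² → right
4 of the 5 are right.

4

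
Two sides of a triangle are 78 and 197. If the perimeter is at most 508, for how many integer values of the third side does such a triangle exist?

Triangle inequality: 119 < x < 275. Perimeter ≤ 508 gives x ≤ 508 − 78 − 197 = 233.
So 119 < x ≤ 233; integers 120 through 233: 114 values.

114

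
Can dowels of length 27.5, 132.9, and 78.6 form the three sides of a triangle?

No

The longest side is 132.9, but the other two sum to only 106.1.
106.1 < 132.9, so the triangle inequality fails.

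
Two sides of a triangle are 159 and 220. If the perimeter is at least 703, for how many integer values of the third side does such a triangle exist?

55

Triangle inequality: 61 < x < 379. Perimeter ≥ 703 gives x ≥ 703 − 159 − 220 = 324.
So 324 ≤ x < 379; integers 324 through 378: 55 values.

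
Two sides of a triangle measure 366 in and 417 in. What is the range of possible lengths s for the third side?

51 < s < 783

By the triangle inequality, s must be less than 366 + 417 = 783 and greater than |366 − 417| = 51.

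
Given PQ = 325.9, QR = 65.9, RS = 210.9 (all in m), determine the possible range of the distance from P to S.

49.1 ≤ PS ≤ 602.7 m

The maximum is all hops collinear in one direction: 325.9 + 65.9 + 210.9 = 602.7.
The longest hop is 325.9; the others sum to 276.8. Folding the others back against it leaves at least 325.9 − 276.8 = 49.1.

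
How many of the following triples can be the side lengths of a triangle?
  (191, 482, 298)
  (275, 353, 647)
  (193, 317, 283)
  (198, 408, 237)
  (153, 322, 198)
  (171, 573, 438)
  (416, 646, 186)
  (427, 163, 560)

(191,298,482): 191+298 > 482 → valid
(275,353,647): 275+353 ≤ 647 → not valid
(193,283,317): 193+283 > 317 → valid
(198,237,408): 198+237 > 408 → valid
(153,198,322): 153+198 > 322 → valid
(171,438,573): 171+438 > 573 → valid
(186,416,646): 186+416 ≤ 646 → not valid
(163,427,560): 163+427 > 560 → valid
6 of the 8 triples form a triangle.

6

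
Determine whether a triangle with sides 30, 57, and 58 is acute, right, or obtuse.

acute

Compare the square of the longest side to the sum of squares of the other two: 30² + 57² = 4149 > 3364 = 58².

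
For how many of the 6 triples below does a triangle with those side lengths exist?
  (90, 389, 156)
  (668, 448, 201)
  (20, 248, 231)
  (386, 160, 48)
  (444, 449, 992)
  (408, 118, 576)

(90,156,389): 90+156 ≤ 389 → not valid
(201,448,668): 201+448 ≤ 668 → not valid
(20,231,248): 20+231 > 248 → valid
(48,160,386): 48+160 ≤ 386 → not valid
(444,449,992): 444+449 ≤ 992 → not valid
(118,408,576): 118+408 ≤ 576 → not valid
1 of the 6 triples forms a triangle.

1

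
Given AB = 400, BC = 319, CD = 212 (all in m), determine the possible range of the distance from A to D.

0 ≤ AD ≤ 931 m

The maximum is all hops collinear in one direction: 400 + 319 + 212 = 931.
The longest hop is 400; the others sum to 531. Since 400 ≤ 531, the path can fold back on itself completely, so the minimum distance is 0.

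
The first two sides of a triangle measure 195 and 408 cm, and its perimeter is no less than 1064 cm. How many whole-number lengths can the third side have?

142

Triangle inequality: 213 < x < 603. Perimeter ≥ 1064 gives x ≥ 1064 − 195 − 408 = 461.
So 461 ≤ x < 603; integers 461 through 602: 142 values.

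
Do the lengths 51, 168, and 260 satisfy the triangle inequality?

The longest side is 260, but the other two sum to only 219.
219 < 260, so the triangle inequality fails.

No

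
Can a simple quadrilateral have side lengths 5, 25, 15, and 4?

No

For a quadrilateral, each side must be shorter than the sum of the others.
Here the longest side is 25, but the remaining 3 sides sum to only 24.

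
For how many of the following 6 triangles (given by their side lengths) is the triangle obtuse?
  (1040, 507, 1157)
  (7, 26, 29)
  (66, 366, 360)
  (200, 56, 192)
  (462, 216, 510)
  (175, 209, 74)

2

(1040,507,1157): 507²+1040² = 1338649 = 1157² → right
(7,26,29): 7²+26² = 725 < 841 = 29² → obtuse
(66,366,360): 66²+360² = 133956 = 366² → right
(200,56,192): 56²+192² = 40000 = 200² → right
(462,216,510): 216²+462² = 260100 = 510² → right
(175,209,74): 74²+175² = 36101 < 43681 = 209² → obtuse
2 of the 6 are obtuse.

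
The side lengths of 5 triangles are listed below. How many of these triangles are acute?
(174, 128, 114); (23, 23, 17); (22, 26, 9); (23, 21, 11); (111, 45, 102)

3

(174,128,114): 114²+128² = 29380 < 30276 = 174² → obtuse
(23,23,17): 17²+23² = 818 > 529 = 23² → acute
(22,26,9): 9²+22² = 565 < 676 = 26² → obtuse
(23,21,11): 11²+21² = 562 > 529 = 23² → acute
(111,45,102): 45²+102² = 12429 > 12321 = 111² → acute
3 of the 5 are acute.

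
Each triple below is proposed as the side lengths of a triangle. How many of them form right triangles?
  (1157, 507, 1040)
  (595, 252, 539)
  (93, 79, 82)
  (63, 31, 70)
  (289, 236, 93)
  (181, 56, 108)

(1157,507,1040): 507²+1040² = 1338649 = 1157² → right
(595,252,539): 252²+539² = 354025 = 595² → right
(93,79,82): 79²+82² = 12965 > 8649 = 93² → acute
(63,31,70): 31²+63² = 4930 > 4900 = 70² → acute
(289,236,93): 93²+236² = 64345 < 83521 = 289² → obtuse
(181,56,108): 56+108 ≤ 181, not a triangle
2 of the 6 are right.

2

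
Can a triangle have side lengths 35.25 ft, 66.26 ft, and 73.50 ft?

Yes

The longest side is 73.50, and the other two sum to 101.51.
Since 101.51 > 73.50, the triangle inequality holds.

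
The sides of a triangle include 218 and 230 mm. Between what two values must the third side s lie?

By the triangle inequality, s must be less than 218 + 230 = 448 and greater than |218 − 230| = 12.

12 < s < 448 (mm)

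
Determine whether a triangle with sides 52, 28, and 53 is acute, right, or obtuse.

Compare the square of the longest side to the sum of squares of the other two: 28² + 52² = 3488 > 2809 = 53².

acute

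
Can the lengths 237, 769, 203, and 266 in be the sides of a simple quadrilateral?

For a quadrilateral, each side must be shorter than the sum of the others.
Here the longest side is 769, but the remaining 3 sides sum to only 706.

No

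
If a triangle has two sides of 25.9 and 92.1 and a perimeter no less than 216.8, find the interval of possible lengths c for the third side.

Triangle inequality alone gives 66.2 < c < 118.0.
The perimeter condition gives c ≥ 216.8 − 25.9 − 92.1 = 98.8.
Intersecting the two: 98.8 ≤ c < 118.0.

98.8 ≤ c < 118.0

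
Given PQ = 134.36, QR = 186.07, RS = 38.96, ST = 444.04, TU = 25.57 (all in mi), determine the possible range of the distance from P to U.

59.08 ≤ PU ≤ 829.00 mi

The maximum is all hops collinear in one direction: 134.36 + 186.07 + 38.96 + 444.04 + 25.57 = 829.00.
The longest hop is 444.04; the others sum to 384.96. Folding the others back against it leaves at least 444.04 − 384.96 = 59.08.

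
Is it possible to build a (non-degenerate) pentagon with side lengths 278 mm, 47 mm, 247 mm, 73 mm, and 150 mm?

A pentagon exists iff every side is shorter than the sum of the others — equivalently, the longest side is less than the sum of the rest.
Longest side 278 < 517 (sum of the remaining 4), so yes.

Yes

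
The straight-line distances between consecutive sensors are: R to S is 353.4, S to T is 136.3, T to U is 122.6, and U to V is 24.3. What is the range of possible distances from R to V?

The maximum is all hops collinear in one direction: 353.4 + 136.3 + 122.6 + 24.3 = 636.6.
The longest hop is 353.4; the others sum to 283.2. Folding the others back against it leaves at least 353.4 − 283.2 = 70.2.

70.2 ≤ RV ≤ 636.6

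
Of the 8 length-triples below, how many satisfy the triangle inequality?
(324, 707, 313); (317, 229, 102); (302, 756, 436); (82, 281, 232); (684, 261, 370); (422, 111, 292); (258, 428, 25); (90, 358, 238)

2

(313,324,707): 313+324 ≤ 707 → not valid
(102,229,317): 102+229 > 317 → valid
(302,436,756): 302+436 ≤ 756 → not valid
(82,232,281): 82+232 > 281 → valid
(261,370,684): 261+370 ≤ 684 → not valid
(111,292,422): 111+292 ≤ 422 → not valid
(25,258,428): 25+258 ≤ 428 → not valid
(90,238,358): 90+238 ≤ 358 → not valid
2 of the 8 triples form a triangle.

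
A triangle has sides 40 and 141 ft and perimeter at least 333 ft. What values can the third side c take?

Triangle inequality alone gives 101 < c < 181.
The perimeter condition gives c ≥ 333 − 40 − 141 = 152.
Intersecting the two: 152 ≤ c < 181.

152 ≤ c < 181 ft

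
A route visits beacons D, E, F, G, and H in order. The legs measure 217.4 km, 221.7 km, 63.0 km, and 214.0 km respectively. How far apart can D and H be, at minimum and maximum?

The maximum is all hops collinear in one direction: 217.4 + 221.7 + 63.0 + 214.0 = 716.1.
The longest hop is 221.7; the others sum to 494.4. Since 221.7 ≤ 494.4, the path can fold back on itself completely, so the minimum distance is 0.

0 ≤ DH ≤ 716.1 km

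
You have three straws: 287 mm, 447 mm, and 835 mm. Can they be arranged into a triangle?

The longest side is 835, but the other two sum to only 734.
734 < 835, so the triangle inequality fails.

No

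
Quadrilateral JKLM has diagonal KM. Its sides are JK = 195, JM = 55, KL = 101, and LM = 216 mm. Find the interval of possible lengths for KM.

From triangle JKM: |195 − 55| < KM < 195 + 55, i.e. 140 < KM < 250.
From triangle LKM: 115 < KM < 317.
Both must hold, so KM lies in the intersection.

140 < KM < 250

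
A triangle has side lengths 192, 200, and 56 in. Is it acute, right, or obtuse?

Compare the square of the longest side to the sum of squares of the other two: 56² + 192² = 40000 = 200².

right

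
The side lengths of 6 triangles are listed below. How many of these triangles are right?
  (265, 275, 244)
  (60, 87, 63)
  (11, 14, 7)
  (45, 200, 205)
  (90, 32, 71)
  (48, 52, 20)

3

(265,275,244): 244²+265² = 129761 > 75625 = 275² → acute
(60,87,63): 60²+63² = 7569 = 87² → right
(11,14,7): 7²+11² = 170 < 196 = 14² → obtuse
(45,200,205): 45²+200² = 42025 = 205² → right
(90,32,71): 32²+71² = 6065 < 8100 = 90² → obtuse
(48,52,20): 20²+48² = 2704 = 52² → right
3 of the 6 are right.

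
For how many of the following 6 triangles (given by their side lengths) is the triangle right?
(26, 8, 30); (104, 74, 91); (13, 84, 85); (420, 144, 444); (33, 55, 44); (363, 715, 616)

(26,8,30): 8²+26² = 740 < 900 = 30² → obtuse
(104,74,91): 74²+91² = 13757 > 10816 = 104² → acute
(13,84,85): 13²+84² = 7225 = 85² → right
(420,144,444): 144²+420² = 197136 = 444² → right
(33,55,44): 33²+44² = 3025 = 55² → right
(363,715,616): 363²+616² = 511225 = 715² → right
4 of the 6 are right.

4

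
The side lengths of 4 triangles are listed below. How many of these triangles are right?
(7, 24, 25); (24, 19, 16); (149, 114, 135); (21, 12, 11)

(7,24,25): 7²+24² = 625 = 25² → right
(24,19,16): 16²+19² = 617 > 576 = 24² → acute
(149,114,135): 114²+135² = 31221 > 22201 = 149² → acute
(21,12,11): 11²+12² = 265 < 441 = 21² → obtuse
1 of the 4 is right.

1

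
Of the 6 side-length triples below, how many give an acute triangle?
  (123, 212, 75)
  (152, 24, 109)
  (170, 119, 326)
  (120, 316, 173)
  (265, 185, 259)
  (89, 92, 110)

2

(123,212,75): 75+123 ≤ 212, not a triangle
(152,24,109): 24+109 ≤ 152, not a triangle
(170,119,326): 119+170 ≤ 326, not a triangle
(120,316,173): 120+173 ≤ 316, not a triangle
(265,185,259): 185²+259² = 101306 > 70225 = 265² → acute
(89,92,110): 89²+92² = 16385 > 12100 = 110² → acute
2 of the 6 are acute.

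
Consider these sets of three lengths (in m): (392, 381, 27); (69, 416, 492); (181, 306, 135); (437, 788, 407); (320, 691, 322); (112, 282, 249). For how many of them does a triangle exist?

4

(27,381,392): 27+381 > 392 → valid
(69,416,492): 69+416 ≤ 492 → not valid
(135,181,306): 135+181 > 306 → valid
(407,437,788): 407+437 > 788 → valid
(320,322,691): 320+322 ≤ 691 → not valid
(112,249,282): 112+249 > 282 → valid
4 of the 6 triples form a triangle.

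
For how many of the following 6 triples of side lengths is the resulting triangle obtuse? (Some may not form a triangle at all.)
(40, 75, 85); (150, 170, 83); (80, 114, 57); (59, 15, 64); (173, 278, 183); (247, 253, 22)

(40,75,85): 40²+75² = 7225 = 85² → right
(150,170,83): 83²+150² = 29389 > 28900 = 170² → acute
(80,114,57): 57²+80² = 9649 < 12996 = 114² → obtuse
(59,15,64): 15²+59² = 3706 < 4096 = 64² → obtuse
(173,278,183): 173²+183² = 63418 < 77284 = 278² → obtuse
(247,253,22): 22²+247² = 61493 < 64009 = 253² → obtuse
4 of the 6 are obtuse.

4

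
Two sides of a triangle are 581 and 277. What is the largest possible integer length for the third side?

The third side must be strictly less than 581 + 277 = 858.
The largest integer below 858 is 857.

857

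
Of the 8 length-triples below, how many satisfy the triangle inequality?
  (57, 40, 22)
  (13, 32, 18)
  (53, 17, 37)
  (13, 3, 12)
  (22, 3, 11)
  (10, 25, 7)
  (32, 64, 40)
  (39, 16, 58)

4

(22,40,57): 22+40 > 57 → valid
(13,18,32): 13+18 ≤ 32 → not valid
(17,37,53): 17+37 > 53 → valid
(3,12,13): 3+12 > 13 → valid
(3,11,22): 3+11 ≤ 22 → not valid
(7,10,25): 7+10 ≤ 25 → not valid
(32,40,64): 32+40 > 64 → valid
(16,39,58): 16+39 ≤ 58 → not valid
4 of the 8 triples form a triangle.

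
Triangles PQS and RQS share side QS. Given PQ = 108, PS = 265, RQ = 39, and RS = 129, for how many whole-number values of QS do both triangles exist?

10

From triangle PQS: 157 < QS < 373.
From triangle RQS: 90 < QS < 168.
Intersection: 157 < QS < 168, so integers 158 through 167: 10 values.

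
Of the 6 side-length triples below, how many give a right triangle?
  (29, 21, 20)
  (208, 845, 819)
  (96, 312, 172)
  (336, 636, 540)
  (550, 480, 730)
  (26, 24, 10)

(29,21,20): 20²+21² = 841 = 29² → right
(208,845,819): 208²+819² = 714025 = 845² → right
(96,312,172): 96+172 ≤ 312, not a triangle
(336,636,540): 336²+540² = 404496 = 636² → right
(550,480,730): 480²+550² = 532900 = 730² → right
(26,24,10): 10²+24² = 676 = 26² → right
5 of the 6 are right.

5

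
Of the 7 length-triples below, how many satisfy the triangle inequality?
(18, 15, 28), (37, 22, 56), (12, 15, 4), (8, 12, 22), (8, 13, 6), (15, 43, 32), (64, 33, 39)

6

(15,18,28): 15+18 > 28 → valid
(22,37,56): 22+37 > 56 → valid
(4,12,15): 4+12 > 15 → valid
(8,12,22): 8+12 ≤ 22 → not valid
(6,8,13): 6+8 > 13 → valid
(15,32,43): 15+32 > 43 → valid
(33,39,64): 33+39 > 64 → valid
6 of the 7 triples form a triangle.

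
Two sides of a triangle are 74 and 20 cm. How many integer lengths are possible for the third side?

39

The third side lies in the open interval (54, 94).
Integers from 55 to 93 inclusive: 93 − 55 + 1 = 39.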